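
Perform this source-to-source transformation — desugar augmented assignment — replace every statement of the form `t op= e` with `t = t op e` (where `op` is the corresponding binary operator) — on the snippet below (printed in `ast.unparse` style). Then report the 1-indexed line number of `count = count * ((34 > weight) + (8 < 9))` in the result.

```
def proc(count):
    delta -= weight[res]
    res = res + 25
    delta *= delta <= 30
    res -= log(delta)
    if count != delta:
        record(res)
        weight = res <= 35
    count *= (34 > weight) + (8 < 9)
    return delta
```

9

Transformed code:
def proc(count):
    delta = delta - weight[res]
    res = res + 25
    delta = delta * (delta <= 30)
    res = res - log(delta)
    if count != delta:
        record(res)
        weight = res <= 35
    count = count * ((34 > weight) + (8 < 9))
    return delta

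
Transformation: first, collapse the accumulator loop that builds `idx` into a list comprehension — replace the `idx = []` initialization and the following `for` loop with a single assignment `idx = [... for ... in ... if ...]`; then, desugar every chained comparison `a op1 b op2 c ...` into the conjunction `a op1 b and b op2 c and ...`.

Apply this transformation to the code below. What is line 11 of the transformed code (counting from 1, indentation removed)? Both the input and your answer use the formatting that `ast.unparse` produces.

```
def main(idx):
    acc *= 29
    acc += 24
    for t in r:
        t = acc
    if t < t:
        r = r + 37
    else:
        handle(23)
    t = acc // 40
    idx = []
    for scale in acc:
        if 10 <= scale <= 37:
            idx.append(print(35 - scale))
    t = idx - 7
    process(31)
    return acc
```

Transformed code:
def main(idx):
    acc *= 29
    acc += 24
    for t in r:
        t = acc
    if t < t:
        r = r + 37
    else:
        handle(23)
    t = acc // 40
    idx = [print(35 - scale) for scale in acc if 10 <= scale and scale <= 37]
    t = idx - 7
    process(31)
    return acc

idx = [print(35 - scale) for scale in acc if 10 <= scale and scale <= 37]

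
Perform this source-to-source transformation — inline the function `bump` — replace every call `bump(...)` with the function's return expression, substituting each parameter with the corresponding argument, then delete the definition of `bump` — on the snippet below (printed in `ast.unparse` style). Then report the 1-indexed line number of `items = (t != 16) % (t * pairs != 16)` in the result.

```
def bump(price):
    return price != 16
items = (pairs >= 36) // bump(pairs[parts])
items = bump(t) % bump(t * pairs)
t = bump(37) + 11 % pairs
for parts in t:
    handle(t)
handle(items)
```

2

Transformed code:
items = (pairs >= 36) // (pairs[parts] != 16)
items = (t != 16) % (t * pairs != 16)
t = (37 != 16) + 11 % pairs
for parts in t:
    handle(t)
handle(items)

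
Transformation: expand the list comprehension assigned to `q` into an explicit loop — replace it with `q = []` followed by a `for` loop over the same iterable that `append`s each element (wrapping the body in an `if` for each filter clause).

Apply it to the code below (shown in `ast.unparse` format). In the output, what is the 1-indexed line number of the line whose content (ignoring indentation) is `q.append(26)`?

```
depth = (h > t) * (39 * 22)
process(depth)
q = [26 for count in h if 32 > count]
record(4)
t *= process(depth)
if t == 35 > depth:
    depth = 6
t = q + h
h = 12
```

Transformed code:
depth = (h > t) * (39 * 22)
process(depth)
q = []
for count in h:
    if 32 > count:
        q.append(26)
record(4)
t *= process(depth)
if t == 35 > depth:
    depth = 6
t = q + h
h = 12

6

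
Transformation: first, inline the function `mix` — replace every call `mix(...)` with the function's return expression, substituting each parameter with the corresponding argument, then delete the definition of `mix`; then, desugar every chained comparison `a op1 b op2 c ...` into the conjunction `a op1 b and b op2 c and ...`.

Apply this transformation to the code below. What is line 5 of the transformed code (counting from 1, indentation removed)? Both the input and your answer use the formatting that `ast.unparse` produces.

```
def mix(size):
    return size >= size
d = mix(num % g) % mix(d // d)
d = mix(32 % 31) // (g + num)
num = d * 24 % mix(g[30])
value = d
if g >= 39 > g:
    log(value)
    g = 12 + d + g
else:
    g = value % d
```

if g >= 39 and 39 > g:

Transformed code:
d = (num % g >= num % g) % (d // d >= d // d)
d = (32 % 31 >= 32 % 31) // (g + num)
num = d * 24 % (g[30] >= g[30])
value = d
if g >= 39 and 39 > g:
    log(value)
    g = 12 + d + g
else:
    g = value % d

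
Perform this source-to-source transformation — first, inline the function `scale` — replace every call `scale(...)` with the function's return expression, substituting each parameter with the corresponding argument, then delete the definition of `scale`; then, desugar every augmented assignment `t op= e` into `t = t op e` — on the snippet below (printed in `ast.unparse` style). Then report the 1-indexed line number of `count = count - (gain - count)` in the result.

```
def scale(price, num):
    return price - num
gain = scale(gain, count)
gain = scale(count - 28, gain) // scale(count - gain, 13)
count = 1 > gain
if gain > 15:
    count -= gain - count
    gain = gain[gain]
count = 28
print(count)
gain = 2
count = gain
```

5

Transformed code:
gain = gain - count
gain = (count - 28 - gain) // (count - gain - 13)
count = 1 > gain
if gain > 15:
    count = count - (gain - count)
    gain = gain[gain]
count = 28
print(count)
gain = 2
count = gain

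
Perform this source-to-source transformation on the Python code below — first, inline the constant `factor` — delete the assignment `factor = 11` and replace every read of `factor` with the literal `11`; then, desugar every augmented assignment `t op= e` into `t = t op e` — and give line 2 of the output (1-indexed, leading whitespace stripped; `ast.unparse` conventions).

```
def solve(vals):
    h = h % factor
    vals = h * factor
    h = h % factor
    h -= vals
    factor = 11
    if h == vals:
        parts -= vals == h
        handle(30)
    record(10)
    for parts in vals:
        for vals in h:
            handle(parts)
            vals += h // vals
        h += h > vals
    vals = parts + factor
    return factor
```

h = h % 11

Transformed code:
def solve(vals):
    h = h % 11
    vals = h * 11
    h = h % 11
    h = h - vals
    if h == vals:
        parts = parts - (vals == h)
        handle(30)
    record(10)
    for parts in vals:
        for vals in h:
            handle(parts)
            vals = vals + h // vals
        h = h + (h > vals)
    vals = parts + 11
    return 11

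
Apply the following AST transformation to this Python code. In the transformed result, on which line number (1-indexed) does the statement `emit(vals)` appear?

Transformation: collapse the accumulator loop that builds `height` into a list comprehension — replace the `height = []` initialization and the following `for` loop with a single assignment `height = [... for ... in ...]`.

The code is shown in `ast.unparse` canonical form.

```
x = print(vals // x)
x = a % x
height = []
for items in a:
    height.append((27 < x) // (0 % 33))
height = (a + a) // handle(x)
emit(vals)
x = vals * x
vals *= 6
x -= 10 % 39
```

5

Transformed code:
x = print(vals // x)
x = a % x
height = [(27 < x) // (0 % 33) for items in a]
height = (a + a) // handle(x)
emit(vals)
x = vals * x
vals *= 6
x -= 10 % 39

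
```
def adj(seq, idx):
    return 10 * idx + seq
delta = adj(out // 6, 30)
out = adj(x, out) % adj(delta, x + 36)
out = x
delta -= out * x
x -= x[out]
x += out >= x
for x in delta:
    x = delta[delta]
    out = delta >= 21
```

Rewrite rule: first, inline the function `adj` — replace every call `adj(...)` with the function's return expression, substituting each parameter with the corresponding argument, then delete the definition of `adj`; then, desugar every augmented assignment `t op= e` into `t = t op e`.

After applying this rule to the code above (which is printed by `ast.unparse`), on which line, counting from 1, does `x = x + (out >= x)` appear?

Transformed code:
delta = 10 * 30 + out // 6
out = (10 * out + x) % (10 * (x + 36) + delta)
out = x
delta = delta - out * x
x = x - x[out]
x = x + (out >= x)
for x in delta:
    x = delta[delta]
    out = delta >= 21

6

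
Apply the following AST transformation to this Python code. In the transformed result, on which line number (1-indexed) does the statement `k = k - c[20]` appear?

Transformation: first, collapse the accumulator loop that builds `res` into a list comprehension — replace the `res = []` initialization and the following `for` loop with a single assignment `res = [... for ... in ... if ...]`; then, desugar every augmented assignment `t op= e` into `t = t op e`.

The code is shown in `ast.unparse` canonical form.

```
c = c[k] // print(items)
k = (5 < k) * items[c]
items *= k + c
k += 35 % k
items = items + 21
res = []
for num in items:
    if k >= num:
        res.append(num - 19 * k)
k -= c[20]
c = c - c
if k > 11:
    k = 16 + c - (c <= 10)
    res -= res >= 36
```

Transformed code:
c = c[k] // print(items)
k = (5 < k) * items[c]
items = items * (k + c)
k = k + 35 % k
items = items + 21
res = [num - 19 * k for num in items if k >= num]
k = k - c[20]
c = c - c
if k > 11:
    k = 16 + c - (c <= 10)
    res = res - (res >= 36)

7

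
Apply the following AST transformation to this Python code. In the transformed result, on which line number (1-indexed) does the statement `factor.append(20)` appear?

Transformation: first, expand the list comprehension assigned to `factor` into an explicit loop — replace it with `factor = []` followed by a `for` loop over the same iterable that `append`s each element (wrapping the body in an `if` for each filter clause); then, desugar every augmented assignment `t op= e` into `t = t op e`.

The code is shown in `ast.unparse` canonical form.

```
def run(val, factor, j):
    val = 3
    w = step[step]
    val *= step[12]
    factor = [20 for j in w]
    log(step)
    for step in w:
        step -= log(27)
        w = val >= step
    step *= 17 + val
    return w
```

Transformed code:
def run(val, factor, j):
    val = 3
    w = step[step]
    val = val * step[12]
    factor = []
    for j in w:
        factor.append(20)
    log(step)
    for step in w:
        step = step - log(27)
        w = val >= step
    step = step * (17 + val)
    return w

7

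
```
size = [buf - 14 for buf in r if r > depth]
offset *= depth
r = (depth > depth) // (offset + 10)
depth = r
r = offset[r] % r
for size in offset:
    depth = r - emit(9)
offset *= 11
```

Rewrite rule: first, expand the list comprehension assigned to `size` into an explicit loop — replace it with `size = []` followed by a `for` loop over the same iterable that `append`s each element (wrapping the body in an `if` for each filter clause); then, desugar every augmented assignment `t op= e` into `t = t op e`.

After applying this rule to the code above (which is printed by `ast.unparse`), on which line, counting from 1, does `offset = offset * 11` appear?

Transformed code:
size = []
for buf in r:
    if r > depth:
        size.append(buf - 14)
offset = offset * depth
r = (depth > depth) // (offset + 10)
depth = r
r = offset[r] % r
for size in offset:
    depth = r - emit(9)
offset = offset * 11

11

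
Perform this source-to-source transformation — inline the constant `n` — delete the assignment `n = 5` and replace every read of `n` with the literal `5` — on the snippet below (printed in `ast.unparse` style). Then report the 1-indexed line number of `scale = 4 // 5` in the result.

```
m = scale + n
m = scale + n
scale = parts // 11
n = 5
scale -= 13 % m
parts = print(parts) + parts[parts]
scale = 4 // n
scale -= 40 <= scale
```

6

Transformed code:
m = scale + 5
m = scale + 5
scale = parts // 11
scale -= 13 % m
parts = print(parts) + parts[parts]
scale = 4 // 5
scale -= 40 <= scale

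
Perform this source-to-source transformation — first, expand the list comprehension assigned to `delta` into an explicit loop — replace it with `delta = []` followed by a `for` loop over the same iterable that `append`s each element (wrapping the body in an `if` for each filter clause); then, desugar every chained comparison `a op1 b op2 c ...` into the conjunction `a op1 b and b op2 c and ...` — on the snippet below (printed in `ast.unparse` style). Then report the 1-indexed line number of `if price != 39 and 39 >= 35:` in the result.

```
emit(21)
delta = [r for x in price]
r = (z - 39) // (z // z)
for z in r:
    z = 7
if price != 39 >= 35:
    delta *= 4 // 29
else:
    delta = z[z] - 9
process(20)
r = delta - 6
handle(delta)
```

Transformed code:
emit(21)
delta = []
for x in price:
    delta.append(r)
r = (z - 39) // (z // z)
for z in r:
    z = 7
if price != 39 and 39 >= 35:
    delta *= 4 // 29
else:
    delta = z[z] - 9
process(20)
r = delta - 6
handle(delta)

8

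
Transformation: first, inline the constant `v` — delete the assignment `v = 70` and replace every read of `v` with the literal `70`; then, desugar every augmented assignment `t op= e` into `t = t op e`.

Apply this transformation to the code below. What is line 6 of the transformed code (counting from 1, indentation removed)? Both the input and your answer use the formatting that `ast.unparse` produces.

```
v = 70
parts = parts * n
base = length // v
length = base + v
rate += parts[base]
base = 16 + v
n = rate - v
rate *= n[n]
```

n = rate - 70

Transformed code:
parts = parts * n
base = length // 70
length = base + 70
rate = rate + parts[base]
base = 16 + 70
n = rate - 70
rate = rate * n[n]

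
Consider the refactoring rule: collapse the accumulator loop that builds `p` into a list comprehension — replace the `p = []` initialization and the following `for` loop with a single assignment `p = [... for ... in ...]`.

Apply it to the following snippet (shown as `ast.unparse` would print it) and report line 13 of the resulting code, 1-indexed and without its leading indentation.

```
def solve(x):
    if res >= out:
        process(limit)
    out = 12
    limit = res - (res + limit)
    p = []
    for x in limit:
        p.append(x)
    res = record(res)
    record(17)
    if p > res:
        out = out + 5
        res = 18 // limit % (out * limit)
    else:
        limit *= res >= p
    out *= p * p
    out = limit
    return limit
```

limit *= res >= p

Transformed code:
def solve(x):
    if res >= out:
        process(limit)
    out = 12
    limit = res - (res + limit)
    p = [x for x in limit]
    res = record(res)
    record(17)
    if p > res:
        out = out + 5
        res = 18 // limit % (out * limit)
    else:
        limit *= res >= p
    out *= p * p
    out = limit
    return limit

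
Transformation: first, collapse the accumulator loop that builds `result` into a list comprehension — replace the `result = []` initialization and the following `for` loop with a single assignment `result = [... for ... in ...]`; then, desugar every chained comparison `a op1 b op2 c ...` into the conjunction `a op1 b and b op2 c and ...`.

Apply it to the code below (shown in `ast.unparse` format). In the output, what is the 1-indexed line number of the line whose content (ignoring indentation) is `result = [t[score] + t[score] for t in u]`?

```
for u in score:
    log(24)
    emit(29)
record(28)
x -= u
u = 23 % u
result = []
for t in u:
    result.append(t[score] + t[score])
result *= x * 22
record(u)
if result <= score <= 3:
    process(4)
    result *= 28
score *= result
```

Transformed code:
for u in score:
    log(24)
    emit(29)
record(28)
x -= u
u = 23 % u
result = [t[score] + t[score] for t in u]
result *= x * 22
record(u)
if result <= score and score <= 3:
    process(4)
    result *= 28
score *= result

7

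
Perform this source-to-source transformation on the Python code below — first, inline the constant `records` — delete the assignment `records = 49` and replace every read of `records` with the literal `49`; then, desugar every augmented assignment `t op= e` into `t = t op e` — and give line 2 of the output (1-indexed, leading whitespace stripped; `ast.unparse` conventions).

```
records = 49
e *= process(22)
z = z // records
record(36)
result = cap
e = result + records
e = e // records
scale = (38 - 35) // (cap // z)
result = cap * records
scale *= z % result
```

z = z // 49

Transformed code:
e = e * process(22)
z = z // 49
record(36)
result = cap
e = result + 49
e = e // 49
scale = (38 - 35) // (cap // z)
result = cap * 49
scale = scale * (z % result)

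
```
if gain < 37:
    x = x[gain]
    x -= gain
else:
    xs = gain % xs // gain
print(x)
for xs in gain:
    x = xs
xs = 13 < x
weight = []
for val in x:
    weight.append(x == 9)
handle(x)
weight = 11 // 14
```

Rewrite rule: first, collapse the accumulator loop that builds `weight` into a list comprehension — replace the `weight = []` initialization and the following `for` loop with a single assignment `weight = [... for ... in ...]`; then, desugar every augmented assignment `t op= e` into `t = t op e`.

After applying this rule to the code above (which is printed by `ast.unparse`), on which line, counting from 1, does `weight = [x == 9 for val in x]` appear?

10

Transformed code:
if gain < 37:
    x = x[gain]
    x = x - gain
else:
    xs = gain % xs // gain
print(x)
for xs in gain:
    x = xs
xs = 13 < x
weight = [x == 9 for val in x]
handle(x)
weight = 11 // 14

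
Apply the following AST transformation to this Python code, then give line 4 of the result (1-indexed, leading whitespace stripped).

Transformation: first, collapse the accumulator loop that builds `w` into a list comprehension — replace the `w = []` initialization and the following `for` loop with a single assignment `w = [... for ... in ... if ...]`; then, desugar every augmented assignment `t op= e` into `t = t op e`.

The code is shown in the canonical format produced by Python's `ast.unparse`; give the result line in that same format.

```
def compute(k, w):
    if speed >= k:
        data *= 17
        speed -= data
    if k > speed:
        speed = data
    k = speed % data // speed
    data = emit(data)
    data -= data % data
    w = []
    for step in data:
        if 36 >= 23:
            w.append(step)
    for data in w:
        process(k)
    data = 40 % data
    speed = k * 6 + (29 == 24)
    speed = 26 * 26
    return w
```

Transformed code:
def compute(k, w):
    if speed >= k:
        data = data * 17
        speed = speed - data
    if k > speed:
        speed = data
    k = speed % data // speed
    data = emit(data)
    data = data - data % data
    w = [step for step in data if 36 >= 23]
    for data in w:
        process(k)
    data = 40 % data
    speed = k * 6 + (29 == 24)
    speed = 26 * 26
    return w

speed = speed - data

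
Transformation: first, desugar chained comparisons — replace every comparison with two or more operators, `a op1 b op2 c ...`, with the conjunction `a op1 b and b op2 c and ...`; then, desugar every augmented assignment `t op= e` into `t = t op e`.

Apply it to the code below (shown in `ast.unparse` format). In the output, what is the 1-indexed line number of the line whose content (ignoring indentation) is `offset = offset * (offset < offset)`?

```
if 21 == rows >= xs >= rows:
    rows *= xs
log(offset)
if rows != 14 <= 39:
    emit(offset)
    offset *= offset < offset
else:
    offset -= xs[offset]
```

6

Transformed code:
if 21 == rows and rows >= xs and (xs >= rows):
    rows = rows * xs
log(offset)
if rows != 14 and 14 <= 39:
    emit(offset)
    offset = offset * (offset < offset)
else:
    offset = offset - xs[offset]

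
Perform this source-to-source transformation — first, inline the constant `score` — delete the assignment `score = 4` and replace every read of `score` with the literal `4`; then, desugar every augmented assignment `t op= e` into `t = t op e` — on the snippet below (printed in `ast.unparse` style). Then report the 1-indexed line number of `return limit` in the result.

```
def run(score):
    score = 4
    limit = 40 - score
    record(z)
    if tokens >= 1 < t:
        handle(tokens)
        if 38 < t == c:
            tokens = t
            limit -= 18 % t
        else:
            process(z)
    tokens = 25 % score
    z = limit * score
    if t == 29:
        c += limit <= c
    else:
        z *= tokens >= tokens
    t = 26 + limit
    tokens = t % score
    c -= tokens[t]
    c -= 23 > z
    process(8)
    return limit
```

22

Transformed code:
def run(score):
    limit = 40 - 4
    record(z)
    if tokens >= 1 < t:
        handle(tokens)
        if 38 < t == c:
            tokens = t
            limit = limit - 18 % t
        else:
            process(z)
    tokens = 25 % 4
    z = limit * 4
    if t == 29:
        c = c + (limit <= c)
    else:
        z = z * (tokens >= tokens)
    t = 26 + limit
    tokens = t % 4
    c = c - tokens[t]
    c = c - (23 > z)
    process(8)
    return limit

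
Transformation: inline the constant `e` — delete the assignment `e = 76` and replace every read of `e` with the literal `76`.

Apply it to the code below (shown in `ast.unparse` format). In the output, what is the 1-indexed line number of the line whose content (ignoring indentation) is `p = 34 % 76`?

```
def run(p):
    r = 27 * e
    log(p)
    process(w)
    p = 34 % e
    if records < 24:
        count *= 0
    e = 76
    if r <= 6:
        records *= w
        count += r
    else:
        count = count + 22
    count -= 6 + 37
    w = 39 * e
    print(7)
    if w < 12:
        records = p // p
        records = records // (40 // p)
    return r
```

Transformed code:
def run(p):
    r = 27 * 76
    log(p)
    process(w)
    p = 34 % 76
    if records < 24:
        count *= 0
    if r <= 6:
        records *= w
        count += r
    else:
        count = count + 22
    count -= 6 + 37
    w = 39 * 76
    print(7)
    if w < 12:
        records = p // p
        records = records // (40 // p)
    return r

5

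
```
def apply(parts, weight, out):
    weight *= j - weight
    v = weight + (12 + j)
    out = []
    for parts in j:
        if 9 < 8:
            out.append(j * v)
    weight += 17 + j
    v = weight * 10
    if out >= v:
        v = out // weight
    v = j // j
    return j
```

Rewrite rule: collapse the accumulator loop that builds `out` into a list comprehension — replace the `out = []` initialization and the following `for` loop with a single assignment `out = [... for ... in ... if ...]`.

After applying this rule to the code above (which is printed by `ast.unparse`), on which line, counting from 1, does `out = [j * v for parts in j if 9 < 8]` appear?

Transformed code:
def apply(parts, weight, out):
    weight *= j - weight
    v = weight + (12 + j)
    out = [j * v for parts in j if 9 < 8]
    weight += 17 + j
    v = weight * 10
    if out >= v:
        v = out // weight
    v = j // j
    return j

4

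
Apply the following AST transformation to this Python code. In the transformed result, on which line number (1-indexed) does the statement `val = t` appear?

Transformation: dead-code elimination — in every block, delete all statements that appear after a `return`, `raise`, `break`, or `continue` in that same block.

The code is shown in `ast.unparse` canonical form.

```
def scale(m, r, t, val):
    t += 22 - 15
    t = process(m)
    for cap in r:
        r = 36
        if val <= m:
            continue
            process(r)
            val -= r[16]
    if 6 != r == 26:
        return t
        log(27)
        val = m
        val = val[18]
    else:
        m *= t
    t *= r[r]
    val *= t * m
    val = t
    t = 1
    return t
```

14

Transformed code:
def scale(m, r, t, val):
    t += 22 - 15
    t = process(m)
    for cap in r:
        r = 36
        if val <= m:
            continue
    if 6 != r == 26:
        return t
    else:
        m *= t
    t *= r[r]
    val *= t * m
    val = t
    t = 1
    return t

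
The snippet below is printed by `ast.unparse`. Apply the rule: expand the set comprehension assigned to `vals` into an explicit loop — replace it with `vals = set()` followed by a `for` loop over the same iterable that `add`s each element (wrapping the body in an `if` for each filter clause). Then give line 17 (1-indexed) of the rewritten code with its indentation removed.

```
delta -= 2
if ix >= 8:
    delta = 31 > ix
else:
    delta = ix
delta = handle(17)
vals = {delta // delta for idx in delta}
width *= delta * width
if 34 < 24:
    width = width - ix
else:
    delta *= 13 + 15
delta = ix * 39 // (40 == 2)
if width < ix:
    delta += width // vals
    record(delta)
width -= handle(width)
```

Transformed code:
delta -= 2
if ix >= 8:
    delta = 31 > ix
else:
    delta = ix
delta = handle(17)
vals = set()
for idx in delta:
    vals.add(delta // delta)
width *= delta * width
if 34 < 24:
    width = width - ix
else:
    delta *= 13 + 15
delta = ix * 39 // (40 == 2)
if width < ix:
    delta += width // vals
    record(delta)
width -= handle(width)

delta += width // vals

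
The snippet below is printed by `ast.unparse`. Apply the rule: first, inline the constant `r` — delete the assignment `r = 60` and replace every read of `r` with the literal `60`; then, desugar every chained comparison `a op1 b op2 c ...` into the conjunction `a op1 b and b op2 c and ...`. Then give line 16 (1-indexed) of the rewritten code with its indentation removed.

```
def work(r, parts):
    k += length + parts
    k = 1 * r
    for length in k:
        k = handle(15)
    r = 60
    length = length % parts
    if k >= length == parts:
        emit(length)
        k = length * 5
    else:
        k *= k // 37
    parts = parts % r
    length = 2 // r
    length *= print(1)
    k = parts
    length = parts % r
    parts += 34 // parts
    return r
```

Transformed code:
def work(r, parts):
    k += length + parts
    k = 1 * 60
    for length in k:
        k = handle(15)
    length = length % parts
    if k >= length and length == parts:
        emit(length)
        k = length * 5
    else:
        k *= k // 37
    parts = parts % 60
    length = 2 // 60
    length *= print(1)
    k = parts
    length = parts % 60
    parts += 34 // parts
    return 60

length = parts % 60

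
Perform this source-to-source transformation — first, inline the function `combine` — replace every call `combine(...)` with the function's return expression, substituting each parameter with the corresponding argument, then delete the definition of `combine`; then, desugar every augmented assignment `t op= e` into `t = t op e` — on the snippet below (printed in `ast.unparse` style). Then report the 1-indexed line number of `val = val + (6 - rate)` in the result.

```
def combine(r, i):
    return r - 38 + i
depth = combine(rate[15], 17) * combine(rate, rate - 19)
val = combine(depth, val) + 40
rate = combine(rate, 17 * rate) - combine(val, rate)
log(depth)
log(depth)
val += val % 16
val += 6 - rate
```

Transformed code:
depth = (rate[15] - 38 + 17) * (rate - 38 + (rate - 19))
val = depth - 38 + val + 40
rate = rate - 38 + 17 * rate - (val - 38 + rate)
log(depth)
log(depth)
val = val + val % 16
val = val + (6 - rate)

7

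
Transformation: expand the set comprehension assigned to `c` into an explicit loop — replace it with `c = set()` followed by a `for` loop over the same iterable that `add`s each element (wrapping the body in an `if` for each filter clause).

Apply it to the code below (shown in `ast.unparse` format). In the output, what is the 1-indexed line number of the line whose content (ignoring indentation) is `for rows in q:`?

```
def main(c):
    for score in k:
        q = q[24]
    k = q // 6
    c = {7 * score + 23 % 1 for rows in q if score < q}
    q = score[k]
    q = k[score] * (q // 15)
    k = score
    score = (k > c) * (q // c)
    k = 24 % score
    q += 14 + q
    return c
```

Transformed code:
def main(c):
    for score in k:
        q = q[24]
    k = q // 6
    c = set()
    for rows in q:
        if score < q:
            c.add(7 * score + 23 % 1)
    q = score[k]
    q = k[score] * (q // 15)
    k = score
    score = (k > c) * (q // c)
    k = 24 % score
    q += 14 + q
    return c

6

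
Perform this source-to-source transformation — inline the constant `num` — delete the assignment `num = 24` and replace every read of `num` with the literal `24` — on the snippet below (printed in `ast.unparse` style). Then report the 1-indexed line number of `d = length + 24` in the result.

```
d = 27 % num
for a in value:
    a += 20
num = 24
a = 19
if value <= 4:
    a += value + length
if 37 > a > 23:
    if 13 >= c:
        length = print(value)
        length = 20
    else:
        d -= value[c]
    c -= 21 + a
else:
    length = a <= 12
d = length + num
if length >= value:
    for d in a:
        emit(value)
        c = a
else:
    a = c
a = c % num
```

Transformed code:
d = 27 % 24
for a in value:
    a += 20
a = 19
if value <= 4:
    a += value + length
if 37 > a > 23:
    if 13 >= c:
        length = print(value)
        length = 20
    else:
        d -= value[c]
    c -= 21 + a
else:
    length = a <= 12
d = length + 24
if length >= value:
    for d in a:
        emit(value)
        c = a
else:
    a = c
a = c % 24

16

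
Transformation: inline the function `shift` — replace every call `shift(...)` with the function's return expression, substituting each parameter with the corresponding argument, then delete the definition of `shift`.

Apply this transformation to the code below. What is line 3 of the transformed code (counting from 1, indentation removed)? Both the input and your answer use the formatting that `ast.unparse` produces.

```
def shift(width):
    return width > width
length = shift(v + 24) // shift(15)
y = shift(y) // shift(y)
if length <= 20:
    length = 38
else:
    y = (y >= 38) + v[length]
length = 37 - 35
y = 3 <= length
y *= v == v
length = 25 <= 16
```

if length <= 20:

Transformed code:
length = (v + 24 > v + 24) // (15 > 15)
y = (y > y) // (y > y)
if length <= 20:
    length = 38
else:
    y = (y >= 38) + v[length]
length = 37 - 35
y = 3 <= length
y *= v == v
length = 25 <= 16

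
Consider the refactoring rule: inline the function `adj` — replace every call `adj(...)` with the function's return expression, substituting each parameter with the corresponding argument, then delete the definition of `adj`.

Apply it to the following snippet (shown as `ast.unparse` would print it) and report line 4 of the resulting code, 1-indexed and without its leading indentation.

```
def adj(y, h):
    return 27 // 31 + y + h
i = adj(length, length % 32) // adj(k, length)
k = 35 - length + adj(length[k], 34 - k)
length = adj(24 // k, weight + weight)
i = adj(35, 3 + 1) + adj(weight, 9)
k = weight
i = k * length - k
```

i = 27 // 31 + 35 + (3 + 1) + (27 // 31 + weight + 9)

Transformed code:
i = (27 // 31 + length + length % 32) // (27 // 31 + k + length)
k = 35 - length + (27 // 31 + length[k] + (34 - k))
length = 27 // 31 + 24 // k + (weight + weight)
i = 27 // 31 + 35 + (3 + 1) + (27 // 31 + weight + 9)
k = weight
i = k * length - k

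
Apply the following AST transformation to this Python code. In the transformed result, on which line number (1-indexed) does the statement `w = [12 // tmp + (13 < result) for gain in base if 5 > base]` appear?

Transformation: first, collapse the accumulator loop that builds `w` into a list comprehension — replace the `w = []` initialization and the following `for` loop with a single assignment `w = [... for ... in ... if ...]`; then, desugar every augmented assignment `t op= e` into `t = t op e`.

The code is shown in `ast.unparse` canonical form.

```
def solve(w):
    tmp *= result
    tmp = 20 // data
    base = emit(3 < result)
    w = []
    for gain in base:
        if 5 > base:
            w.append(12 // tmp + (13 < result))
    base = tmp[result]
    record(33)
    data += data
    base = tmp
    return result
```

Transformed code:
def solve(w):
    tmp = tmp * result
    tmp = 20 // data
    base = emit(3 < result)
    w = [12 // tmp + (13 < result) for gain in base if 5 > base]
    base = tmp[result]
    record(33)
    data = data + data
    base = tmp
    return result

5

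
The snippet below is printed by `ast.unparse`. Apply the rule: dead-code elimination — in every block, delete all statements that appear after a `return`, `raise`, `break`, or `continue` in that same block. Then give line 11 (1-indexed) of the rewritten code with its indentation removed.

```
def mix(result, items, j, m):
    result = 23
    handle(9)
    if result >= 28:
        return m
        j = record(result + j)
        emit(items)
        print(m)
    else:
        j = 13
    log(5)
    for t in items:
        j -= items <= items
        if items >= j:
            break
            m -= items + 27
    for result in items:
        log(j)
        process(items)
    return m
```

if items >= j:

Transformed code:
def mix(result, items, j, m):
    result = 23
    handle(9)
    if result >= 28:
        return m
    else:
        j = 13
    log(5)
    for t in items:
        j -= items <= items
        if items >= j:
            break
    for result in items:
        log(j)
        process(items)
    return m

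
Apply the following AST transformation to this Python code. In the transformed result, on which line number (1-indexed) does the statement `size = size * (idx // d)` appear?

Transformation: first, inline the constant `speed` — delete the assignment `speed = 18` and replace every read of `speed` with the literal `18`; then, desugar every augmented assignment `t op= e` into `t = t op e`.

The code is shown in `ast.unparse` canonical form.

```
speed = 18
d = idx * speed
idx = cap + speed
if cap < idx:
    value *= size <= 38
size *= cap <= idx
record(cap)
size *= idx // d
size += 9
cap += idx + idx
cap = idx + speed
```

7

Transformed code:
d = idx * 18
idx = cap + 18
if cap < idx:
    value = value * (size <= 38)
size = size * (cap <= idx)
record(cap)
size = size * (idx // d)
size = size + 9
cap = cap + (idx + idx)
cap = idx + 18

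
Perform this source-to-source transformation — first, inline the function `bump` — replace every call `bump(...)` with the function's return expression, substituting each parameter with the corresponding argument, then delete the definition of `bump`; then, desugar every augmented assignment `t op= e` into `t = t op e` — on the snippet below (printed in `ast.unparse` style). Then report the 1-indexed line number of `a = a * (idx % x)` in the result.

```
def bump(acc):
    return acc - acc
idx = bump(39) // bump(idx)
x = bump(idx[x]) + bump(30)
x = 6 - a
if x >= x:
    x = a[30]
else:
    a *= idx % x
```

Transformed code:
idx = (39 - 39) // (idx - idx)
x = idx[x] - idx[x] + (30 - 30)
x = 6 - a
if x >= x:
    x = a[30]
else:
    a = a * (idx % x)

7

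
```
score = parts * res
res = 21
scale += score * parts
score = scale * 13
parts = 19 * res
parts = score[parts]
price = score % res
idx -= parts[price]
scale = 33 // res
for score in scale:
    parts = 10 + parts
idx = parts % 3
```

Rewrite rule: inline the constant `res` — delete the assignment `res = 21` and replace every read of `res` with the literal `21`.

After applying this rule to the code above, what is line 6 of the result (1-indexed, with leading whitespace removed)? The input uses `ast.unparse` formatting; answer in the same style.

price = score % 21

Transformed code:
score = parts * 21
scale += score * parts
score = scale * 13
parts = 19 * 21
parts = score[parts]
price = score % 21
idx -= parts[price]
scale = 33 // 21
for score in scale:
    parts = 10 + parts
idx = parts % 3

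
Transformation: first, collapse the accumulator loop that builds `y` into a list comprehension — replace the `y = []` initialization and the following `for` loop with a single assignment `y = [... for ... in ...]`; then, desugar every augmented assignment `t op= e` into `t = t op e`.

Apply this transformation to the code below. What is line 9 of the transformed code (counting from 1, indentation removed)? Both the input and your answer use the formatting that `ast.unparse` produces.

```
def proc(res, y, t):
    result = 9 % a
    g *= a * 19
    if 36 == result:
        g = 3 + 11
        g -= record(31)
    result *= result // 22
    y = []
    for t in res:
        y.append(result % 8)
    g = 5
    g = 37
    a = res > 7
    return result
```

Transformed code:
def proc(res, y, t):
    result = 9 % a
    g = g * (a * 19)
    if 36 == result:
        g = 3 + 11
        g = g - record(31)
    result = result * (result // 22)
    y = [result % 8 for t in res]
    g = 5
    g = 37
    a = res > 7
    return result

g = 5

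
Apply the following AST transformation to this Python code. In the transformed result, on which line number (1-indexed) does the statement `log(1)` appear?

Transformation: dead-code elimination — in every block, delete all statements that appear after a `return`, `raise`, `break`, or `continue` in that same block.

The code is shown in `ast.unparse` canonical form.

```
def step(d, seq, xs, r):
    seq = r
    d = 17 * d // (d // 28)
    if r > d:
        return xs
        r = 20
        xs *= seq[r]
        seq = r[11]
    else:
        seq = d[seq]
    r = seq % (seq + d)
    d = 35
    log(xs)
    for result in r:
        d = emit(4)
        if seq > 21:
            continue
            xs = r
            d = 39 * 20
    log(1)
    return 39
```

Transformed code:
def step(d, seq, xs, r):
    seq = r
    d = 17 * d // (d // 28)
    if r > d:
        return xs
    else:
        seq = d[seq]
    r = seq % (seq + d)
    d = 35
    log(xs)
    for result in r:
        d = emit(4)
        if seq > 21:
            continue
    log(1)
    return 39

15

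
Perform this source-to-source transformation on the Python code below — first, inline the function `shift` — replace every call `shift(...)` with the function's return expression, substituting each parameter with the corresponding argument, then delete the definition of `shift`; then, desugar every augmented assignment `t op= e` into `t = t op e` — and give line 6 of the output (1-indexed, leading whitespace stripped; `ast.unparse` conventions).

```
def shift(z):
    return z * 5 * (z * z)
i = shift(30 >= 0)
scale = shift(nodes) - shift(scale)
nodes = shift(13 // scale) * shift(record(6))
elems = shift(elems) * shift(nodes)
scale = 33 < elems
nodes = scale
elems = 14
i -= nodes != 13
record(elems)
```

Transformed code:
i = (30 >= 0) * 5 * ((30 >= 0) * (30 >= 0))
scale = nodes * 5 * (nodes * nodes) - scale * 5 * (scale * scale)
nodes = 13 // scale * 5 * (13 // scale * (13 // scale)) * (record(6) * 5 * (record(6) * record(6)))
elems = elems * 5 * (elems * elems) * (nodes * 5 * (nodes * nodes))
scale = 33 < elems
nodes = scale
elems = 14
i = i - (nodes != 13)
record(elems)

nodes = scale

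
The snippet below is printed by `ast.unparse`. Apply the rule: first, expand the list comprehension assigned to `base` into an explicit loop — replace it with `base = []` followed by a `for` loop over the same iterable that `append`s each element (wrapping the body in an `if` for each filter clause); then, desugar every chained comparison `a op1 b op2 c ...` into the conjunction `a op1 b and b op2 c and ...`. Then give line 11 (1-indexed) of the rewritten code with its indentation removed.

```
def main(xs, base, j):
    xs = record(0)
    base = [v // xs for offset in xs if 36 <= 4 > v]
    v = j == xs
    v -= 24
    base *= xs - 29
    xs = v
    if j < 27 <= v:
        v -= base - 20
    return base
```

Transformed code:
def main(xs, base, j):
    xs = record(0)
    base = []
    for offset in xs:
        if 36 <= 4 and 4 > v:
            base.append(v // xs)
    v = j == xs
    v -= 24
    base *= xs - 29
    xs = v
    if j < 27 and 27 <= v:
        v -= base - 20
    return base

if j < 27 and 27 <= v:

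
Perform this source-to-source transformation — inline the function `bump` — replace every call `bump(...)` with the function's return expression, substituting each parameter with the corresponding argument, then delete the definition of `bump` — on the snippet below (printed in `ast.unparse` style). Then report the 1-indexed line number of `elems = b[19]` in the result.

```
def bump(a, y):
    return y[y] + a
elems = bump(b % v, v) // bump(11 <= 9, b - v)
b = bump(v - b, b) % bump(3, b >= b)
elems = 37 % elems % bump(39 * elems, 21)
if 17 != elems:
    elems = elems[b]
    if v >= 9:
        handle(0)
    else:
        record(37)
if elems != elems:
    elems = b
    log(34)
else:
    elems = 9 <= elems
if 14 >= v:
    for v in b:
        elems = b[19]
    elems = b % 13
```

Transformed code:
elems = (v[v] + b % v) // ((b - v)[b - v] + (11 <= 9))
b = (b[b] + (v - b)) % ((b >= b)[b >= b] + 3)
elems = 37 % elems % (21[21] + 39 * elems)
if 17 != elems:
    elems = elems[b]
    if v >= 9:
        handle(0)
    else:
        record(37)
if elems != elems:
    elems = b
    log(34)
else:
    elems = 9 <= elems
if 14 >= v:
    for v in b:
        elems = b[19]
    elems = b % 13

17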